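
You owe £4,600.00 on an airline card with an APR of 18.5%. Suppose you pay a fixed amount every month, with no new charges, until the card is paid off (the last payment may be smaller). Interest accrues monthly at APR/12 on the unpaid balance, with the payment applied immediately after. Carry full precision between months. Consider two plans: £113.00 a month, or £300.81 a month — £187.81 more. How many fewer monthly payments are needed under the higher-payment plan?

Monthly rate r = 18.5%/12 = 1.54167% = 0.0154167.
At £113.00/mo: n = ⌈−ln(1 − rB₀/P)/ln(1+r)⌉ = 65 payments (last £63.72); total interest = total paid − £4,600.00 = £2,695.72.
At £300.81/mo: 18 payments (last £173.19); total interest £686.96.
Payments saved = 65 − 18 = 47.

47 fewer payments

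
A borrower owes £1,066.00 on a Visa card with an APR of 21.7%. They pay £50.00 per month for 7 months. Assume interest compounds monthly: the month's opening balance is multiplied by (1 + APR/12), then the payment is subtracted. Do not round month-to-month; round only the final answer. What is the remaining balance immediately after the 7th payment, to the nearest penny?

£838.91

Monthly rate r = 21.7%/12 = 1.80833% = 0.0180833.
Each month: B ← B·(1+r) − £50.00.
Month 1: interest £19.28; balance after payment £1,035.28.
Month 2: interest £18.72; balance after payment £1,004.00.
Month 3: interest £18.16; balance after payment £972.15.
Month 4: interest £17.58; balance after payment £939.73.
Month 5: interest £16.99; balance after payment £906.73.
Month 6: interest £16.40; balance after payment £873.12.
Month 7: interest £15.79; balance after payment £838.91.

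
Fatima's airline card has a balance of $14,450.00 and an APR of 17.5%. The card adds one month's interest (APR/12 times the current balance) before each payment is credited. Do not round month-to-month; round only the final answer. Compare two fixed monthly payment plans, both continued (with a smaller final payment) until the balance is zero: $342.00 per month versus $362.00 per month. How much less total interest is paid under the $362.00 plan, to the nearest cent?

Monthly rate r = 17.5%/12 = 1.45833% = 0.0145833.
At $342.00/mo: n = ⌈−ln(1 − rB₀/P)/ln(1+r)⌉ = 67 payments (last $47.51); total interest = total paid − $14,450.00 = $8,169.51.
At $362.00/mo: 61 payments (last $97.81); total interest $7,367.81.
Interest saved = $8,169.51 − $7,367.81 = $801.70.

$801.70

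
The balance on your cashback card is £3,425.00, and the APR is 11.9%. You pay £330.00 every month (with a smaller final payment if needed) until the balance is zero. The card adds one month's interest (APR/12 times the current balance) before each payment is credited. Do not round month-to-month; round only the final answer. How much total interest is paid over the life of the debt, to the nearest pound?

Monthly rate r = 11.9%/12 = 0.991667% = 0.00991667.
Payoff takes n = ⌈−ln(1 − rB₀/P)/ln(1+r)⌉ = ⌈11.007⌉ = 12 payments; the last is £2.27.
Total paid = 11·£330.00 + £2.27 = £3,632.27.
Total interest = total paid − principal = £3,632.27 − £3,425.00 = £207.27.

£207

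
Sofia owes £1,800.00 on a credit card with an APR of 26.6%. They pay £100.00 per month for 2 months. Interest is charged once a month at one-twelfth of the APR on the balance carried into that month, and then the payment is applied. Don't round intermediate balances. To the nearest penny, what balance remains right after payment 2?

Monthly rate r = 26.6%/12 = 2.21667% = 0.0221667.
Each month: B ← B·(1+r) − £100.00.
Month 1: interest £39.90; balance after payment £1,739.90.
Month 2: interest £38.57; balance after payment £1,678.47.

£1,678.47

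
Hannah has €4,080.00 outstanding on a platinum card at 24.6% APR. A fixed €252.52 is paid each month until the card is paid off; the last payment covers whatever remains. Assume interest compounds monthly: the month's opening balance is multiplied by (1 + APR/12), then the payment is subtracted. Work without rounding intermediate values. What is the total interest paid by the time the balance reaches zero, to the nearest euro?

€927

Monthly rate r = 24.6%/12 = 2.05% = 0.0205.
Payoff takes n = ⌈−ln(1 − rB₀/P)/ln(1+r)⌉ = ⌈19.825⌉ = 20 payments; the last is €208.69.
Total paid = 19·€252.52 + €208.69 = €5,006.57.
Total interest = total paid − principal = €5,006.57 − €4,080.00 = €926.57.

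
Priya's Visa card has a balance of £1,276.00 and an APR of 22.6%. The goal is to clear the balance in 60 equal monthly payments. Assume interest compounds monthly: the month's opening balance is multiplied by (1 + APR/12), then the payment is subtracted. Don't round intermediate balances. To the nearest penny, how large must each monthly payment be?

Monthly rate r = 22.6%/12 = 1.88333% = 0.0188333.
Level-payment amortization: P = B₀·r / (1 − (1+r)^(−n)) = 1276.00·0.0188333 / (1 − 1.01883^(−60)).
Denominator 1 − (1+r)^(−60) = 0.673554057.
P = 24.0313 / 0.673554057 ≈ 35.68.

£35.68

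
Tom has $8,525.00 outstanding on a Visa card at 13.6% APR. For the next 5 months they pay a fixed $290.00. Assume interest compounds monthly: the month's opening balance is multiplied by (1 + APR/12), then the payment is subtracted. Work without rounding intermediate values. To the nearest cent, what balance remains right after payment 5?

Monthly rate r = 13.6%/12 = 1.13333% = 0.0113333.
Each month: B ← B·(1+r) − $290.00.
Month 1: interest $96.62; balance after payment $8,331.62.
Month 2: interest $94.42; balance after payment $8,136.04.
Month 3: interest $92.21; balance after payment $7,938.25.
Month 4: interest $89.97; balance after payment $7,738.22.
Month 5: interest $87.70; balance after payment $7,535.92.

$7,535.92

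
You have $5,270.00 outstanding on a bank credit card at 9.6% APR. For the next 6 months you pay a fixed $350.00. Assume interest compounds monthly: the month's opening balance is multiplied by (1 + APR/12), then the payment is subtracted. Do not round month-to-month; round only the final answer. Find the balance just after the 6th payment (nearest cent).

Monthly rate r = 9.6%/12 = 0.8% = 0.008.
Each month: B ← B·(1+r) − $350.00.
Month 1: interest $42.16; balance after payment $4,962.16.
Month 2: interest $39.70; balance after payment $4,651.86.
Month 3: interest $37.21; balance after payment $4,339.07.
Month 4: interest $34.71; balance after payment $4,023.78.
Month 5: interest $32.19; balance after payment $3,705.97.
Month 6: interest $29.65; balance after payment $3,385.62.

$3,385.62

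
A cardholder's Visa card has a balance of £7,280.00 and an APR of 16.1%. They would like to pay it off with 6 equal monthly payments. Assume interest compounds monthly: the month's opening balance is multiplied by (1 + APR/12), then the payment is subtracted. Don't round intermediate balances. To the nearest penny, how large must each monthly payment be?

£1,270.94

Monthly rate r = 16.1%/12 = 1.34167% = 0.0134167.
Level-payment amortization: P = B₀·r / (1 − (1+r)^(−n)) = 7280.00·0.0134167 / (1 − 1.01342^(−6)).
Denominator 1 − (1+r)^(−6) = 0.0768511236.
P = 97.6733 / 0.0768511236 ≈ 1270.94.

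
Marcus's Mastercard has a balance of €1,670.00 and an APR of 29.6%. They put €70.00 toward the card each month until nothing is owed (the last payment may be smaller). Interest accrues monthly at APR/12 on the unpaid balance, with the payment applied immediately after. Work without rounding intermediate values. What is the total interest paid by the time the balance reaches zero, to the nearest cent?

Monthly rate r = 29.6%/12 = 2.46667% = 0.0246667.
Payoff takes n = ⌈−ln(1 − rB₀/P)/ln(1+r)⌉ = ⌈36.438⌉ = 37 payments; the last is €30.84.
Total paid = 36·€70.00 + €30.84 = €2,550.84.
Total interest = total paid − principal = €2,550.84 − €1,670.00 = €880.84.

€880.84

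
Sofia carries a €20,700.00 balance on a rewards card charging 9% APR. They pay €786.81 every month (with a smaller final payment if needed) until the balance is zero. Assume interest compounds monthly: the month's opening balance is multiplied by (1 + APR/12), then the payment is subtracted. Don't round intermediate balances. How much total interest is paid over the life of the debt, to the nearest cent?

€2,445.21

Monthly rate r = 9%/12 = 0.75% = 0.0075.
Payoff takes n = ⌈−ln(1 − rB₀/P)/ln(1+r)⌉ = ⌈29.416⌉ = 30 payments; the last is €327.72.
Total paid = 29·€786.81 + €327.72 = €23,145.21.
Total interest = total paid − principal = €23,145.21 − €20,700.00 = €2,445.21.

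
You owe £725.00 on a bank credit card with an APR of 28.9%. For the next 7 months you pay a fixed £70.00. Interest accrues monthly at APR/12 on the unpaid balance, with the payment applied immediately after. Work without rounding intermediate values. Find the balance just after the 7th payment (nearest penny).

£329.56

Monthly rate r = 28.9%/12 = 2.40833% = 0.0240833.
Each month: B ← B·(1+r) − £70.00.
Month 1: interest £17.46; balance after payment £672.46.
Month 2: interest £16.20; balance after payment £618.66.
Month 3: interest £14.90; balance after payment £563.55.
Month 4: interest £13.57; balance after payment £507.13.
Month 5: interest £12.21; balance after payment £449.34.
Month 6: interest £10.82; balance after payment £390.16.
Month 7: interest £9.40; balance after payment £329.56.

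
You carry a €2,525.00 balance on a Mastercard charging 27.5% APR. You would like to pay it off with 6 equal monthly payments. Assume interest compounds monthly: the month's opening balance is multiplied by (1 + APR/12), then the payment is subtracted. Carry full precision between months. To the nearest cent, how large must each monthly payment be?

Monthly rate r = 27.5%/12 = 2.29167% = 0.0229167.
Level-payment amortization: P = B₀·r / (1 − (1+r)^(−n)) = 2525.00·0.0229167 / (1 − 1.02292^(−6)).
Denominator 1 − (1+r)^(−6) = 0.127112104.
P = 57.8646 / 0.127112104 ≈ 455.22.

€455.22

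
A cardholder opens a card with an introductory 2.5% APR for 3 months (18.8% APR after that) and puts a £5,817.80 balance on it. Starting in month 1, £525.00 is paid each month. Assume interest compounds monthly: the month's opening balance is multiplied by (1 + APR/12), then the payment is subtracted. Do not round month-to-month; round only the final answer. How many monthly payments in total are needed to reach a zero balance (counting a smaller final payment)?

Promo months 1–3 at r₀ = 2.5%/12 = 0.00208333; months 4+ at r₁ = 18.8%/12 = 0.0156667.
After month 3: iterate B ← B·(1+r₀) − £525.00 for 3 months → £4,275.95.
Then at r₁ with £525.00/mo: n₂ = −ln(1 − r₁·B/P)/ln(1+r₁) ≈ 8.78 → 9 more payments.

12 months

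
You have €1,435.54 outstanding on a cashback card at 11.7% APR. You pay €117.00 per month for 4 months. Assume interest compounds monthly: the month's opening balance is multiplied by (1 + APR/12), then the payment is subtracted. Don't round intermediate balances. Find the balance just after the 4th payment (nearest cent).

Monthly rate r = 11.7%/12 = 0.975% = 0.00975.
Each month: B ← B·(1+r) − €117.00.
Month 1: interest €14.00; balance after payment €1,332.54.
Month 2: interest €12.99; balance after payment €1,228.53.
Month 3: interest €11.98; balance after payment €1,123.51.
Month 4: interest €10.95; balance after payment €1,017.46.

€1,017.46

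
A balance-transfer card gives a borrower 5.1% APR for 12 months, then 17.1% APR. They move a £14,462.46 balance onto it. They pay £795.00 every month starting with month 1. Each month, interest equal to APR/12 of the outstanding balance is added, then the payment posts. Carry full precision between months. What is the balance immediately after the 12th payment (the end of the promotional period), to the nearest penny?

Promo months 1–12 at r₀ = 5.1%/12 = 0.00425; months 13+ at r₁ = 17.1%/12 = 0.01425.
After month 12: iterate B ← B·(1+r₀) − £795.00 for 12 months → £5,451.35.

£5,451.35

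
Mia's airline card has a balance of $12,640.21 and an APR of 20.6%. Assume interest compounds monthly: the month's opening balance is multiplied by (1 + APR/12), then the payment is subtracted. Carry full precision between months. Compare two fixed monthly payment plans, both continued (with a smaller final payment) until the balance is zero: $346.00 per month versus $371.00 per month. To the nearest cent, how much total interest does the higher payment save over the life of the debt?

$890.56

Monthly rate r = 20.6%/12 = 1.71667% = 0.0171667.
At $346.00/mo: n = ⌈−ln(1 − rB₀/P)/ln(1+r)⌉ = 58 payments (last $332.57); total interest = total paid − $12,640.21 = $7,414.36.
At $371.00/mo: 52 payments (last $243.01); total interest $6,523.80.
Interest saved = $7,414.36 − $6,523.80 = $890.56.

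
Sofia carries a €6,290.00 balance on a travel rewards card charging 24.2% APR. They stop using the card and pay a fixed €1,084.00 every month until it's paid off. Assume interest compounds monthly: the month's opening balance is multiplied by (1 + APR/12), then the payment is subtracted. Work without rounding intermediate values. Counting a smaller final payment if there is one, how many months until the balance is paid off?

Monthly rate r = 24.2%/12 = 2.01667% = 0.0201667.
Recurrence: B ← B·(1+r) − €1,084.00.
Month 1: interest €126.85; balance after payment €5,332.85.
Month 2: interest €107.55; balance after payment €4,356.39.
Closed form: n = −ln(1 − rB₀/P)/ln(1+r) = −ln(0.88298)/ln(1.02017) ≈ 6.233, so the balance reaches zero during payment 7.

7 months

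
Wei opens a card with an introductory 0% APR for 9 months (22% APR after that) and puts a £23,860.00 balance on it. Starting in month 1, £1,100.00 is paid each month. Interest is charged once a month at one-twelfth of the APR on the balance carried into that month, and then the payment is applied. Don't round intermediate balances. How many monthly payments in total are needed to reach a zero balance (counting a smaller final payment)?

Promo months 1–9 at r₀ = 0%/12 = 0; months 10+ at r₁ = 22%/12 = 0.0183333.
After month 9 (no interest yet): B = £23,860.00 − 9·£1,100.00 = £13,960.00.
Then at r₁ with £1,100.00/mo: n₂ = −ln(1 − r₁·B/P)/ln(1+r₁) ≈ 14.58 → 15 more payments.

24 payments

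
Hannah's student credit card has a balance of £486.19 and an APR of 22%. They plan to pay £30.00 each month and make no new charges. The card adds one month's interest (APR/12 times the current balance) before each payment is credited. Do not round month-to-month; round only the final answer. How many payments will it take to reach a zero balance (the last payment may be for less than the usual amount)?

20 months

Monthly rate r = 22%/12 = 1.83333% = 0.0183333.
Recurrence: B ← B·(1+r) − £30.00.
Month 1: interest £8.91; balance after payment £465.10.
Month 2: interest £8.53; balance after payment £443.63.
Closed form: n = −ln(1 − rB₀/P)/ln(1+r) = −ln(0.70288)/ln(1.01833) ≈ 19.406, so the balance reaches zero during payment 20.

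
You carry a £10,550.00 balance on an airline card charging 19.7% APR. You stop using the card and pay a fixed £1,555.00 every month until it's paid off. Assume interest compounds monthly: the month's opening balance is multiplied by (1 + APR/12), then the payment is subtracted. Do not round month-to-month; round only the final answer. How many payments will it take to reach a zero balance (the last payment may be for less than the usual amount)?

Monthly rate r = 19.7%/12 = 1.64167% = 0.0164167.
Recurrence: B ← B·(1+r) − £1,555.00.
Month 1: interest £173.20; balance after payment £9,168.20.
Month 2: interest £150.51; balance after payment £7,763.71.
Closed form: n = −ln(1 − rB₀/P)/ln(1+r) = −ln(0.88862)/ln(1.01642) ≈ 7.252, so the balance reaches zero during payment 8.

8 payments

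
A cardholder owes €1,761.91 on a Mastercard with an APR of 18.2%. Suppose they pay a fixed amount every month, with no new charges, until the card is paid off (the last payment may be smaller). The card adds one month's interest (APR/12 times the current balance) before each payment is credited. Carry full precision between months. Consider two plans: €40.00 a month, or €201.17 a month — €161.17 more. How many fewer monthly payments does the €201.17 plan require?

64 fewer payments

Monthly rate r = 18.2%/12 = 1.51667% = 0.0151667.
At €40.00/mo: n = ⌈−ln(1 − rB₀/P)/ln(1+r)⌉ = 74 payments (last €10.53); total interest = total paid − €1,761.91 = €1,168.62.
At €201.17/mo: 10 payments (last €94.60); total interest €143.22.
Payments saved = 74 − 10 = 64.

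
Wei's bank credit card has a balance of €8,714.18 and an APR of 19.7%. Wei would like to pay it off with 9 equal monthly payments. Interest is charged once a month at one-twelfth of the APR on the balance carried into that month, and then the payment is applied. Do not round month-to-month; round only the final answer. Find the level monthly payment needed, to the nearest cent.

€1,049.44

Monthly rate r = 19.7%/12 = 1.64167% = 0.0164167.
Level-payment amortization: P = B₀·r / (1 − (1+r)^(−n)) = 8714.18·0.0164167 / (1 − 1.01642^(−9)).
Denominator 1 − (1+r)^(−9) = 0.136317738.
P = 143.058 / 0.136317738 ≈ 1049.44.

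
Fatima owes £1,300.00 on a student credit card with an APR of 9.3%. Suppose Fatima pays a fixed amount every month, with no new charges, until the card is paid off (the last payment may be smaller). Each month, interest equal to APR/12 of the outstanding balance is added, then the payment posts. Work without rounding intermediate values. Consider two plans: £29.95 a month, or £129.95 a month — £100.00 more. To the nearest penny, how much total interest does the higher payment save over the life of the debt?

£232.33

Monthly rate r = 9.3%/12 = 0.775% = 0.00775.
At £29.95/mo: n = ⌈−ln(1 − rB₀/P)/ln(1+r)⌉ = 54 payments (last £3.50); total interest = total paid − £1,300.00 = £290.85.
At £129.95/mo: 11 payments (last £59.02); total interest £58.52.
Interest saved = £290.85 − £58.52 = £232.33.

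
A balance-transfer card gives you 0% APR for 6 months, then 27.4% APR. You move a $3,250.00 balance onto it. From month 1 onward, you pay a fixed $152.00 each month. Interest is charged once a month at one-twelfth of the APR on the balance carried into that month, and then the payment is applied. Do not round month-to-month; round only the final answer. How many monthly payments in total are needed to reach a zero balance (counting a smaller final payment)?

Promo months 1–6 at r₀ = 0%/12 = 0; months 7+ at r₁ = 27.4%/12 = 0.0228333.
After month 6 (no interest yet): B = $3,250.00 − 6·$152.00 = $2,338.00.
Then at r₁ with $152.00/mo: n₂ = −ln(1 − r₁·B/P)/ln(1+r₁) ≈ 19.16 → 20 more payments.

26 months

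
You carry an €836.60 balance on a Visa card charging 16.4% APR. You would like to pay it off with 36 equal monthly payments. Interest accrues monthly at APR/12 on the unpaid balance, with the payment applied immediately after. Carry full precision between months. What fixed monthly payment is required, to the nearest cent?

Monthly rate r = 16.4%/12 = 1.36667% = 0.0136667.
Level-payment amortization: P = B₀·r / (1 − (1+r)^(−n)) = 836.60·0.0136667 / (1 − 1.01367^(−36)).
Denominator 1 − (1+r)^(−36) = 0.386557241.
P = 11.4335 / 0.386557241 ≈ 29.58.

€29.58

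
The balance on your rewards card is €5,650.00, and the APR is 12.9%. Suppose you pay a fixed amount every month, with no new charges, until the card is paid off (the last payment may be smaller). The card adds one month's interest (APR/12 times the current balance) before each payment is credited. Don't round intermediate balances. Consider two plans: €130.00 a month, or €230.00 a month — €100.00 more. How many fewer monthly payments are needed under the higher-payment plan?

30 fewer payments

Monthly rate r = 12.9%/12 = 1.075% = 0.01075.
At €130.00/mo: n = ⌈−ln(1 − rB₀/P)/ln(1+r)⌉ = 59 payments (last €115.06); total interest = total paid − €5,650.00 = €2,005.06.
At €230.00/mo: 29 payments (last €155.89); total interest €945.89.
Payments saved = 59 − 29 = 30.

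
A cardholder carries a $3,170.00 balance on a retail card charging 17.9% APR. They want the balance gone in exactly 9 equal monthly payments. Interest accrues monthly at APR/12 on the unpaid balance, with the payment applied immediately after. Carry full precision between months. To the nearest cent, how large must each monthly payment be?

Monthly rate r = 17.9%/12 = 1.49167% = 0.0149167.
Level-payment amortization: P = B₀·r / (1 − (1+r)^(−n)) = 3170.00·0.0149167 / (1 − 1.01492^(−9)).
Denominator 1 − (1+r)^(−9) = 0.124761244.
P = 47.2858 / 0.124761244 ≈ 379.01.

$379.01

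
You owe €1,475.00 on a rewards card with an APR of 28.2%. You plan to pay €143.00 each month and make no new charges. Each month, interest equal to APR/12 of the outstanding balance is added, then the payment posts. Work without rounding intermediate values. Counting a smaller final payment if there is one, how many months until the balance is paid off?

Monthly rate r = 28.2%/12 = 2.35% = 0.0235.
Recurrence: B ← B·(1+r) − €143.00.
Month 1: interest €34.66; balance after payment €1,366.66.
Month 2: interest €32.12; balance after payment €1,255.78.
Closed form: n = −ln(1 − rB₀/P)/ln(1+r) = −ln(0.7576)/ln(1.0235) ≈ 11.951, so the balance reaches zero during payment 12.

12 months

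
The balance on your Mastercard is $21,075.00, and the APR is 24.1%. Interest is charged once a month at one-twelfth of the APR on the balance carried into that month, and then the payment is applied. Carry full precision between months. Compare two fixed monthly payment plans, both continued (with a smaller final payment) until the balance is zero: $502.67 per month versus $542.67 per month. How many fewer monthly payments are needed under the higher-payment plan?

Monthly rate r = 24.1%/12 = 2.00833% = 0.0200833.
At $502.67/mo: n = ⌈−ln(1 − rB₀/P)/ln(1+r)⌉ = 93 payments (last $402.86); total interest = total paid − $21,075.00 = $25,573.50.
At $542.67/mo: 77 payments (last $74.28); total interest $20,242.20.
Payments saved = 93 − 77 = 16.

16 fewer payments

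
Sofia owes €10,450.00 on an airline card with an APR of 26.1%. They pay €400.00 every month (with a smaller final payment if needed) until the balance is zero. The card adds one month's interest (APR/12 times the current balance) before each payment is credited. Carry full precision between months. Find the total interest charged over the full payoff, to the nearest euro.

Monthly rate r = 26.1%/12 = 2.175% = 0.02175.
Payoff takes n = ⌈−ln(1 − rB₀/P)/ln(1+r)⌉ = ⌈39.032⌉ = 40 payments; the last is €12.76.
Total paid = 39·€400.00 + €12.76 = €15,612.76.
Total interest = total paid − principal = €15,612.76 − €10,450.00 = €5,162.76.

€5,163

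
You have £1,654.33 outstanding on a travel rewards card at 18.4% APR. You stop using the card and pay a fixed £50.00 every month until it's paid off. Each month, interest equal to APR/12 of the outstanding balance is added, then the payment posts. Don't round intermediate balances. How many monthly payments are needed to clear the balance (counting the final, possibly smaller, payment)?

47 months

Monthly rate r = 18.4%/12 = 1.53333% = 0.0153333.
Recurrence: B ← B·(1+r) − £50.00.
Month 1: interest £25.37; balance after payment £1,629.70.
Month 2: interest £24.99; balance after payment £1,604.69.
Closed form: n = −ln(1 − rB₀/P)/ln(1+r) = −ln(0.49267)/ln(1.01533) ≈ 46.521, so the balance reaches zero during payment 47.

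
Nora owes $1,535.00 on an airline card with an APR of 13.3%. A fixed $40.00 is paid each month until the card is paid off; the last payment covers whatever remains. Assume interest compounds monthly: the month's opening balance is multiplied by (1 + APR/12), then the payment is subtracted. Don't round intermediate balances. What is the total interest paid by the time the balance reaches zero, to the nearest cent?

Monthly rate r = 13.3%/12 = 1.10833% = 0.0110833.
Payoff takes n = ⌈−ln(1 − rB₀/P)/ln(1+r)⌉ = ⌈50.257⌉ = 51 payments; the last is $10.31.
Total paid = 50·$40.00 + $10.31 = $2,010.31.
Total interest = total paid − principal = $2,010.31 − $1,535.00 = $475.31.

$475.31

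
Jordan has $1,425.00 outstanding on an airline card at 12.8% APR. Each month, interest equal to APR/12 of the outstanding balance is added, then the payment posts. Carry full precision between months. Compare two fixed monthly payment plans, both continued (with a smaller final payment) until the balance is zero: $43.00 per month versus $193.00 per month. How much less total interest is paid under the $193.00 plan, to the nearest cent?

$275.32

Monthly rate r = 12.8%/12 = 1.06667% = 0.0106667.
At $43.00/mo: n = ⌈−ln(1 − rB₀/P)/ln(1+r)⌉ = 42 payments (last $4.67); total interest = total paid − $1,425.00 = $342.67.
At $193.00/mo: 8 payments (last $141.35); total interest $67.35.
Interest saved = $342.67 − $67.35 = $275.32.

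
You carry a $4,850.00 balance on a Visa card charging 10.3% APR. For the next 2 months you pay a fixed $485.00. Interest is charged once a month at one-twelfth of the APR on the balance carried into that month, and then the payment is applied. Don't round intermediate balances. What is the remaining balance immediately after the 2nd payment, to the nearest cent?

$3,959.45

Monthly rate r = 10.3%/12 = 0.858333% = 0.00858333.
Each month: B ← B·(1+r) − $485.00.
Month 1: interest $41.63; balance after payment $4,406.63.
Month 2: interest $37.82; balance after payment $3,959.45.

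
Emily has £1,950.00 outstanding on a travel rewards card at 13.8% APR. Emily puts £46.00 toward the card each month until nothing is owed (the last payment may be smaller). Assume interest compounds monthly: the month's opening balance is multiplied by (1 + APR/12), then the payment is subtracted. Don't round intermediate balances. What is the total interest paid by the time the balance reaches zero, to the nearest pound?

Monthly rate r = 13.8%/12 = 1.15% = 0.0115.
Payoff takes n = ⌈−ln(1 − rB₀/P)/ln(1+r)⌉ = ⌈58.460⌉ = 59 payments; the last is £21.23.
Total paid = 58·£46.00 + £21.23 = £2,689.23.
Total interest = total paid − principal = £2,689.23 − £1,950.00 = £739.23.

£739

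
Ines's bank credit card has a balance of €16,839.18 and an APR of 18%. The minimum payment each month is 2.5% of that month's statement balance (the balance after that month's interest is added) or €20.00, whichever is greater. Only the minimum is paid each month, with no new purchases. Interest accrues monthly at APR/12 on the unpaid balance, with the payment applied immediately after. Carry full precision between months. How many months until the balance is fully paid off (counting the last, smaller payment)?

Monthly rate r = 18%/12 = 1.5% = 0.015.
While 2.5% of the post-interest balance exceeds €20.00, each month B ← (B·(1+r))·(1 − 0.025), i.e. B shrinks by the factor (1+r)·0.975 = 0.98962.
This holds for months 1–294. Entering month 295 the balance is €784.68; 2.5% of the post-interest balance is now below €20.00, so the flat €20.00 minimum applies from here.
From month 295 a fixed €20.00 at rate r clears €784.68 in 60 more payments. Total: 294 + 60 = 354 months.

354 months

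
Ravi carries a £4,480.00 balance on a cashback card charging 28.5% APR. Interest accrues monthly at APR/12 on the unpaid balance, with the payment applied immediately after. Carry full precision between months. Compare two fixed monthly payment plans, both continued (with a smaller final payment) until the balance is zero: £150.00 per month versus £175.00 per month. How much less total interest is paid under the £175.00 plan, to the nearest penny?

£914.07

Monthly rate r = 28.5%/12 = 2.375% = 0.02375.
At £150.00/mo: n = ⌈−ln(1 − rB₀/P)/ln(1+r)⌉ = 53 payments (last £96.36); total interest = total paid − £4,480.00 = £3,416.36.
At £175.00/mo: 40 payments (last £157.29); total interest £2,502.29.
Interest saved = £3,416.36 − £2,502.29 = £914.07.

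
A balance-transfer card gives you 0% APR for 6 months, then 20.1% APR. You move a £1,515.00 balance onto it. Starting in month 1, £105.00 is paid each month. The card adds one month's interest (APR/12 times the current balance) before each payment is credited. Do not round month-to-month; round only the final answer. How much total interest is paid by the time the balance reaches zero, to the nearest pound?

£77

Promo months 1–6 at r₀ = 0%/12 = 0; months 7+ at r₁ = 20.1%/12 = 0.01675.
After month 6 (no interest yet): B = £1,515.00 − 6·£105.00 = £885.00.
Then at r₁ with £105.00/mo: n₂ = −ln(1 − r₁·B/P)/ln(1+r₁) ≈ 9.16 → 10 more payments.
Total paid = 15·£105.00 + £17.14 = £1,592.14; interest = £1,592.14 − £1,515.00 = £77.14.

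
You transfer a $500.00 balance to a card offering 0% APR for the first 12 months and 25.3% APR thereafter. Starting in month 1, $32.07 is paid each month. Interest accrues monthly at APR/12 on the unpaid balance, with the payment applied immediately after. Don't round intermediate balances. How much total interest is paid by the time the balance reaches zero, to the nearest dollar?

Promo months 1–12 at r₀ = 0%/12 = 0; months 13+ at r₁ = 25.3%/12 = 0.0210833.
After month 12 (no interest yet): B = $500.00 − 12·$32.07 = $115.16.
Then at r₁ with $32.07/mo: n₂ = −ln(1 − r₁·B/P)/ln(1+r₁) ≈ 3.77 → 4 more payments.
Total paid = 15·$32.07 + $24.86 = $505.91; interest = $505.91 − $500.00 = $5.91.

$6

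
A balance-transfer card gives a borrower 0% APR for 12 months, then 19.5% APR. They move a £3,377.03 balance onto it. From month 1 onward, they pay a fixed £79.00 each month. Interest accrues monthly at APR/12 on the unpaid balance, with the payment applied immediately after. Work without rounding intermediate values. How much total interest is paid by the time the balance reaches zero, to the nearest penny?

£964.56

Promo months 1–12 at r₀ = 0%/12 = 0; months 13+ at r₁ = 19.5%/12 = 0.01625.
After month 12 (no interest yet): B = £3,377.03 − 12·£79.00 = £2,429.03.
Then at r₁ with £79.00/mo: n₂ = −ln(1 − r₁·B/P)/ln(1+r₁) ≈ 42.96 → 43 more payments.
Total paid = 54·£79.00 + £75.59 = £4,341.59; interest = £4,341.59 − £3,377.03 = £964.56.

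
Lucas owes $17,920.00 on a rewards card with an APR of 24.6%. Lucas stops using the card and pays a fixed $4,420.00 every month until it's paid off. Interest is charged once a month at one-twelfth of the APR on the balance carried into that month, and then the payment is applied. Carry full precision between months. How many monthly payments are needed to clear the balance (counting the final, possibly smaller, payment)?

5 months

Monthly rate r = 24.6%/12 = 2.05% = 0.0205.
Recurrence: B ← B·(1+r) − $4,420.00.
Month 1: interest $367.36; balance after payment $13,867.36.
Month 2: interest $284.28; balance after payment $9,731.64.
Month 3: interest $199.50; balance after payment $5,511.14.
Month 4: interest $112.98; balance after payment $1,204.12.
Month 5: interest $24.68; balance after payment $0.00.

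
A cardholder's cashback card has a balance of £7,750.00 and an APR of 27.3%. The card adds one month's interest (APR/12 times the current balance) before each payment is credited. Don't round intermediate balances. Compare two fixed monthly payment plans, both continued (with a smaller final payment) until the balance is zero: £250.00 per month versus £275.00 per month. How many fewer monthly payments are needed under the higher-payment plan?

Monthly rate r = 27.3%/12 = 2.275% = 0.02275.
At £250.00/mo: n = ⌈−ln(1 − rB₀/P)/ln(1+r)⌉ = 55 payments (last £77.21); total interest = total paid − £7,750.00 = £5,827.21.
At £275.00/mo: 46 payments (last £153.99); total interest £4,778.99.
Payments saved = 55 − 46 = 9.

9 fewer payments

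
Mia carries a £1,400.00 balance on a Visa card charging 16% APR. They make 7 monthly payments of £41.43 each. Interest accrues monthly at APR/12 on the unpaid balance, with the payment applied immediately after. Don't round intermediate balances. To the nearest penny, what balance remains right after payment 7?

£1,234.14

Monthly rate r = 16%/12 = 1.33333% = 0.0133333.
Each month: B ← B·(1+r) − £41.43.
Month 1: interest £18.67; balance after payment £1,377.24.
Month 2: interest £18.36; balance after payment £1,354.17.
Month 3: interest £18.06; balance after payment £1,330.80.
Month 4: interest £17.74; balance after payment £1,307.11.
Month 5: interest £17.43; balance after payment £1,283.11.
Month 6: interest £17.11; balance after payment £1,258.79.
Month 7: interest £16.78; balance after payment £1,234.14.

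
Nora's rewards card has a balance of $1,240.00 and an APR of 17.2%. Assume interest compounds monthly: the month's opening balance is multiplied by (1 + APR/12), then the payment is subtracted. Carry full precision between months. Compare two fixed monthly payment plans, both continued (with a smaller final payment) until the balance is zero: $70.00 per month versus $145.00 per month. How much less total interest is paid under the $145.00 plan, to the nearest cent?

$108.34

Monthly rate r = 17.2%/12 = 1.43333% = 0.0143333.
At $70.00/mo: n = ⌈−ln(1 − rB₀/P)/ln(1+r)⌉ = 21 payments (last $40.80); total interest = total paid − $1,240.00 = $200.80.
At $145.00/mo: 10 payments (last $27.46); total interest $92.46.
Interest saved = $200.80 − $92.46 = $108.34.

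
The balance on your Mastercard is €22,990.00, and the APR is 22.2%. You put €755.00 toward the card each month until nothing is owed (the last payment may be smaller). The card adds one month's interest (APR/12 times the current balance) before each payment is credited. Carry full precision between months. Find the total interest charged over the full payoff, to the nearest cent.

€11,137.97

Monthly rate r = 22.2%/12 = 1.85% = 0.0185.
Payoff takes n = ⌈−ln(1 − rB₀/P)/ln(1+r)⌉ = ⌈45.201⌉ = 46 payments; the last is €152.97.
Total paid = 45·€755.00 + €152.97 = €34,127.97.
Total interest = total paid − principal = €34,127.97 − €22,990.00 = €11,137.97.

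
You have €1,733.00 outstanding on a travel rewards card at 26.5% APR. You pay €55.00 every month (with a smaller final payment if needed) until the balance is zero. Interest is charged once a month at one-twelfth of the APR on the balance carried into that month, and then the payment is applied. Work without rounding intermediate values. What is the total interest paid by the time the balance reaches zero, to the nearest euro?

Monthly rate r = 26.5%/12 = 2.20833% = 0.0220833.
Payoff takes n = ⌈−ln(1 − rB₀/P)/ln(1+r)⌉ = ⌈54.487⌉ = 55 payments; the last is €26.92.
Total paid = 54·€55.00 + €26.92 = €2,996.92.
Total interest = total paid − principal = €2,996.92 − €1,733.00 = €1,263.92.

€1,264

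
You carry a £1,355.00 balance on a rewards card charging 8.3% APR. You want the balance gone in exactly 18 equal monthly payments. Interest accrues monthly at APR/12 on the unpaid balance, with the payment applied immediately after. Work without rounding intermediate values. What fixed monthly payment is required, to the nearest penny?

Monthly rate r = 8.3%/12 = 0.691667% = 0.00691667.
Level-payment amortization: P = B₀·r / (1 − (1+r)^(−n)) = 1355.00·0.00691667 / (1 − 1.00692^(−18)).
Denominator 1 − (1+r)^(−18) = 0.116683241.
P = 9.37208 / 0.116683241 ≈ 80.32.

£80.32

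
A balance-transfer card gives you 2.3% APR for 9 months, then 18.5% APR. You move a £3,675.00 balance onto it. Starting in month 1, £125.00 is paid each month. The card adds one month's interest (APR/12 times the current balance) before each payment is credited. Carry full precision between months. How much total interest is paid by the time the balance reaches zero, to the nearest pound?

Promo months 1–9 at r₀ = 2.3%/12 = 0.00191667; months 10+ at r₁ = 18.5%/12 = 0.0154167.
After month 9: iterate B ← B·(1+r₀) − £125.00 for 9 months → £2,605.22.
Then at r₁ with £125.00/mo: n₂ = −ln(1 − r₁·B/P)/ln(1+r₁) ≈ 25.33 → 26 more payments.
Total paid = 34·£125.00 + £42.01 = £4,292.01; interest = £4,292.01 − £3,675.00 = £617.01.

£617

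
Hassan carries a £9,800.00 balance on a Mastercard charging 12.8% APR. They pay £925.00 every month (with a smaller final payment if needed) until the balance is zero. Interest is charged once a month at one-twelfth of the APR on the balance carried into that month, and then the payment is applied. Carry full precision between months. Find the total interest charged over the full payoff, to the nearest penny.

£655.75

Monthly rate r = 12.8%/12 = 1.06667% = 0.0106667.
Payoff takes n = ⌈−ln(1 − rB₀/P)/ln(1+r)⌉ = ⌈11.302⌉ = 12 payments; the last is £280.75.
Total paid = 11·£925.00 + £280.75 = £10,455.75.
Total interest = total paid − principal = £10,455.75 − £9,800.00 = £655.75.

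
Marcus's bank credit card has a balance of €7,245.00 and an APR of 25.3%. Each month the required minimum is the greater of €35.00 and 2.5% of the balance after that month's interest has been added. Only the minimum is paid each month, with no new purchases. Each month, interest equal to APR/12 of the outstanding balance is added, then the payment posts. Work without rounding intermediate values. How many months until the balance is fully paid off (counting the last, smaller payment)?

458 months

Monthly rate r = 25.3%/12 = 2.10833% = 0.0210833.
While 2.5% of the post-interest balance exceeds €35.00, each month B ← (B·(1+r))·(1 − 0.025), i.e. B shrinks by the factor (1+r)·0.975 = 0.99556.
This holds for months 1–374. Entering month 375 the balance is €1,369.77; 2.5% of the post-interest balance is now below €35.00, so the flat €35.00 minimum applies from here.
From month 375 a fixed €35.00 at rate r clears €1,369.77 in 84 more payments. Total: 374 + 84 = 458 months.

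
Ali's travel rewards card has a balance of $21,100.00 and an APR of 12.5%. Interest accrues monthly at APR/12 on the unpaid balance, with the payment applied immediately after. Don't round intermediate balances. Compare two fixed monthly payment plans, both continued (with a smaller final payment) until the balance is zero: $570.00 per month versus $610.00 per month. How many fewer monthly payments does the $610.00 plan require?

4 fewer payments

Monthly rate r = 12.5%/12 = 1.04167% = 0.0104167.
At $570.00/mo: n = ⌈−ln(1 − rB₀/P)/ln(1+r)⌉ = 48 payments (last $3.16); total interest = total paid − $21,100.00 = $5,693.16.
At $610.00/mo: 44 payments (last $69.68); total interest $5,199.68.
Payments saved = 48 − 44 = 4.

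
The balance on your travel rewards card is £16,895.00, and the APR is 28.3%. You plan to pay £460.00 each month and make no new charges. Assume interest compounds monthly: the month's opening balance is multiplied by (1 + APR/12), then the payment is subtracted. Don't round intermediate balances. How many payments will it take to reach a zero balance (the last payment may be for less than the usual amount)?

Monthly rate r = 28.3%/12 = 2.35833% = 0.0235833.
Recurrence: B ← B·(1+r) − £460.00.
Month 1: interest £398.44; balance after payment £16,833.44.
Month 2: interest £396.99; balance after payment £16,770.43.
Closed form: n = −ln(1 − rB₀/P)/ln(1+r) = −ln(0.13383)/ln(1.02358) ≈ 86.283, so the balance reaches zero during payment 87.

87 payments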